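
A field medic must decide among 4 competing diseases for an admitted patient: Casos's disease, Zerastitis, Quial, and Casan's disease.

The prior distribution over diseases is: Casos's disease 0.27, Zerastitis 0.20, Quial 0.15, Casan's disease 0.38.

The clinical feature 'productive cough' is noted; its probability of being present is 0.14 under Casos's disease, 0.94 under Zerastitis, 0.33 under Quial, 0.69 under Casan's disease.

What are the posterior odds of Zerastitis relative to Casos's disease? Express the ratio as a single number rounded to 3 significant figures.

4.97

Unnormalized posterior weight (prior times the clinical feature likelihood) for each of the two hypotheses:
  Zerastitis: 0.20 × 0.94 = 0.188
  Casos's disease: 0.27 × 0.14 = 0.0378
Odds(Zerastitis : Casos's disease) = 0.188 / 0.0378 ≈ 4.97.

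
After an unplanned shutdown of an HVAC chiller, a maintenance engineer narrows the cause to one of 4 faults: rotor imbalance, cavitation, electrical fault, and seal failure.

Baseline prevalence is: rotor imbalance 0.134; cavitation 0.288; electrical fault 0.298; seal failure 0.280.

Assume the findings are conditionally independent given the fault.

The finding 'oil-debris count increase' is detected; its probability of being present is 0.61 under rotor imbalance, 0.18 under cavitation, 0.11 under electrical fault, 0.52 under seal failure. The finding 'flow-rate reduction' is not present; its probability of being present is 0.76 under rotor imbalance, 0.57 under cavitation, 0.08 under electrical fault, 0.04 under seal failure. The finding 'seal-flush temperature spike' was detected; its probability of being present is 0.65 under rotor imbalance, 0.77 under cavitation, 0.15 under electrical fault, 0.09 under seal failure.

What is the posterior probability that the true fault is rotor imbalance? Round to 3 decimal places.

0.271

Multiply each prior by the joint likelihood of the evidence pattern (using 1 − P(present | H) for each absent finding):
  rotor imbalance: 0.134 × 0.61 × (1 − 0.76) × 0.65 = 0.012751
  cavitation: 0.288 × 0.18 × (1 − 0.57) × 0.77 = 0.017164
  electrical fault: 0.298 × 0.11 × (1 − 0.08) × 0.15 = 0.0045236
  seal failure: 0.280 × 0.52 × (1 − 0.04) × 0.09 = 0.01258
The unnormalized weights sum to 0.047019.
P(rotor imbalance | evidence) = 0.012751 / 0.047019 ≈ 0.271.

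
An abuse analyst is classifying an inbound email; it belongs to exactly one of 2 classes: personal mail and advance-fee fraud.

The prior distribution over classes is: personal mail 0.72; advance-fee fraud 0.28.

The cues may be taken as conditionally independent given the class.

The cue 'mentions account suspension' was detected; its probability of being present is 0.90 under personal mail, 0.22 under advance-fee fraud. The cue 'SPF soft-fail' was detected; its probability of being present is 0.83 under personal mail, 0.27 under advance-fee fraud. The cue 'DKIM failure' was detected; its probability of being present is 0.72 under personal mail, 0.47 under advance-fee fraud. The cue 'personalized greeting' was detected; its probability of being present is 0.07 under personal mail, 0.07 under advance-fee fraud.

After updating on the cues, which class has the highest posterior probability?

personal mail

Multiply each prior by the joint likelihood of the cue pattern:
  personal mail: 0.72 × 0.90 × 0.83 × 0.72 × 0.07 = 0.027107
  advance-fee fraud: 0.28 × 0.22 × 0.27 × 0.47 × 0.07 = 0.00054719
Normalizing constant Z = 0.027107 + 0.00054719 = 0.027654.
P(personal mail | evidence) ≈ 0.027107 / 0.027654 ≈ 0.980
P(advance-fee fraud | evidence) ≈ 0.00054719 / 0.027654 ≈ 0.020
The largest is 0.980, so personal mail is most probable.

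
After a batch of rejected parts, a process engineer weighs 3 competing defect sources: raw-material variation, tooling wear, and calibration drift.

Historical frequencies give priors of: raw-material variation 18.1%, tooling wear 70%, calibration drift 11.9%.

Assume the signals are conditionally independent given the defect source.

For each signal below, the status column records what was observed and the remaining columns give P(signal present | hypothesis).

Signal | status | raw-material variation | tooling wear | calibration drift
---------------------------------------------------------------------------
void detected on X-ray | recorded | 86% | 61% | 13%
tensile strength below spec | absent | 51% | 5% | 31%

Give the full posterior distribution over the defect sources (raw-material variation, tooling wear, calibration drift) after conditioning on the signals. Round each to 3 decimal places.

0.155, 0.823, 0.022

For each hypothesis, the unnormalized posterior weight is prior × product of the signal likelihoods (using 1 − P(present | H) for each absent signal):
  raw-material variation: 0.181 × 0.86 × (1 − 0.51) = 0.076273
  tooling wear: 0.700 × 0.61 × (1 − 0.05) = 0.40565
  calibration drift: 0.119 × 0.13 × (1 − 0.31) = 0.010674
Marginal likelihood of the evidence = 0.4926.
P(raw-material variation | evidence) = 0.076273 / 0.4926 ≈ 0.155
P(tooling wear | evidence) = 0.40565 / 0.4926 ≈ 0.823
P(calibration drift | evidence) = 0.010674 / 0.4926 ≈ 0.022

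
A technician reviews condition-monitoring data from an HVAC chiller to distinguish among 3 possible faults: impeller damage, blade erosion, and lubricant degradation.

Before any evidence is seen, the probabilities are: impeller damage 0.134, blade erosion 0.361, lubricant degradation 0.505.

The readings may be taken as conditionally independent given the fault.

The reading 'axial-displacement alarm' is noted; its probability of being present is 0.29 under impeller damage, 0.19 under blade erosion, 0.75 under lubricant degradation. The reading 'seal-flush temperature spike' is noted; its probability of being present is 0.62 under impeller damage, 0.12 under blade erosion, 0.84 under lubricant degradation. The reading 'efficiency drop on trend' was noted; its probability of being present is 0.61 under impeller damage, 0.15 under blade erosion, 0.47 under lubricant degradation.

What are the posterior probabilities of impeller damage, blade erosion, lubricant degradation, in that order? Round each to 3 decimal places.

Multiply each prior by the joint likelihood of the reading pattern:
  impeller damage: 0.134 × 0.29 × 0.62 × 0.61 = 0.014697
  blade erosion: 0.361 × 0.19 × 0.12 × 0.15 = 0.0012346
  lubricant degradation: 0.505 × 0.75 × 0.84 × 0.47 = 0.14953
The unnormalized weights sum to 0.16546.
P(impeller damage | evidence) = 0.014697 / 0.16546 ≈ 0.089
P(blade erosion | evidence) = 0.0012346 / 0.16546 ≈ 0.007
P(lubricant degradation | evidence) = 0.14953 / 0.16546 ≈ 0.904

0.089, 0.007, 0.904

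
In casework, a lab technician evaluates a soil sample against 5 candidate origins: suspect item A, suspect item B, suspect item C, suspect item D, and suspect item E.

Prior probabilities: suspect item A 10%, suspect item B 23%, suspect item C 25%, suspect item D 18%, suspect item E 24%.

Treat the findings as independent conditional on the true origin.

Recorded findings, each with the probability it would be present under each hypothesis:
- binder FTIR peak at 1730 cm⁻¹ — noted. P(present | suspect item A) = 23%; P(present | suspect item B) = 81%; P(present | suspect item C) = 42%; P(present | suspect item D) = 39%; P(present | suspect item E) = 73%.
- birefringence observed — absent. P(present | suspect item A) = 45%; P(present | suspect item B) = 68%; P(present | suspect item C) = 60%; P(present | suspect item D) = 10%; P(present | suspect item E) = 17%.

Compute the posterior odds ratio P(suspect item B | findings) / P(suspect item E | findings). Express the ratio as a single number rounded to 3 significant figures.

Unnormalized posterior weight (prior times the finding likelihoods) for each of the two hypotheses (using 1 − P(present | H) for each absent finding):
  suspect item B: 0.23 × 0.81 × (1 − 0.68) = 0.059616
  suspect item E: 0.24 × 0.73 × (1 − 0.17) = 0.14542
Odds(suspect item B : suspect item E) = 0.059616 / 0.14542 ≈ 0.410.

0.410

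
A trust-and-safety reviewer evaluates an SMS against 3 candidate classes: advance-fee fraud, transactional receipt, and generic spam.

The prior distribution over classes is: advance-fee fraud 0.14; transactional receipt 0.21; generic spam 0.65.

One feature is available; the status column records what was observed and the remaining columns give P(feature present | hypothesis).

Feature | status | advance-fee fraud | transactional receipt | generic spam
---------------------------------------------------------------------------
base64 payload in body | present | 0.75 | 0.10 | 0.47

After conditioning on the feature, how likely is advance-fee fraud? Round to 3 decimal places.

0.243

For each hypothesis, the unnormalized posterior weight is prior × likelihood:
  advance-fee fraud: 0.14 × 0.75 = 0.105
  transactional receipt: 0.21 × 0.10 = 0.021
  generic spam: 0.65 × 0.47 = 0.3055
The unnormalized weights sum to 0.4315.
P(advance-fee fraud | evidence) = 0.105 / 0.4315 ≈ 0.243.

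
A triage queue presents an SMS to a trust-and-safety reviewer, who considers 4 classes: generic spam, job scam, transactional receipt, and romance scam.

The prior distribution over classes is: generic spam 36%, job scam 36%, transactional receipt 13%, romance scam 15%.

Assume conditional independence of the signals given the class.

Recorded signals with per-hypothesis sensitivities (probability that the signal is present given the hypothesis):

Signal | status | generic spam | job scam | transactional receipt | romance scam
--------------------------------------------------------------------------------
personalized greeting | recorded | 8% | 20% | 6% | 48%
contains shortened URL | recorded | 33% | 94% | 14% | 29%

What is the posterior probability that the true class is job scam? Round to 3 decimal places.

0.683

For each hypothesis, the unnormalized posterior weight is prior × product of the signal likelihoods:
  generic spam: 0.36 × 0.08 × 0.33 = 0.009504
  job scam: 0.36 × 0.20 × 0.94 = 0.06768
  transactional receipt: 0.13 × 0.06 × 0.14 = 0.001092
  romance scam: 0.15 × 0.48 × 0.29 = 0.02088
Normalizing constant Z = 0.009504 + 0.06768 + 0.001092 + 0.02088 = 0.099156.
P(job scam | evidence) = 0.06768 / 0.099156 ≈ 0.683.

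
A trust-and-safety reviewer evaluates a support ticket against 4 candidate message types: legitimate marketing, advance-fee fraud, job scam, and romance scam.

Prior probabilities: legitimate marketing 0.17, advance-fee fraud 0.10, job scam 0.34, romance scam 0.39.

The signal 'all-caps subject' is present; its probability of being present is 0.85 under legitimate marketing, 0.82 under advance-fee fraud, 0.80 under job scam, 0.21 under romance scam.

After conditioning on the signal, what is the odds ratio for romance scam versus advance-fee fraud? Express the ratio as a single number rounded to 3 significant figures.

Unnormalized posterior weight (prior times the signal likelihood) for each of the two hypotheses:
  romance scam: 0.39 × 0.21 = 0.0819
  advance-fee fraud: 0.10 × 0.82 = 0.082
Odds(romance scam : advance-fee fraud) = 0.0819 / 0.082 ≈ 0.999.

0.999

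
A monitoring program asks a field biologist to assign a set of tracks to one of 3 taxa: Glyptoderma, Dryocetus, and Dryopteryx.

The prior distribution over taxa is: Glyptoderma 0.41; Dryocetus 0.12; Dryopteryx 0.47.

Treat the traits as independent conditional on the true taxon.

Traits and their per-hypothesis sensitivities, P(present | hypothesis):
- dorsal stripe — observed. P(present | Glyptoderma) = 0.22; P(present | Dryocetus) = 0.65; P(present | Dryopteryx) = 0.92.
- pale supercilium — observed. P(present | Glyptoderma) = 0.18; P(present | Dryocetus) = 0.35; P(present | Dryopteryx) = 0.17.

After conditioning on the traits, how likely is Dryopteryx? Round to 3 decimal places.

Multiply each prior by the joint likelihood of the trait pattern:
  Glyptoderma: 0.41 × 0.22 × 0.18 = 0.016236
  Dryocetus: 0.12 × 0.65 × 0.35 = 0.0273
  Dryopteryx: 0.47 × 0.92 × 0.17 = 0.073508
Marginal likelihood of the evidence = 0.11704.
P(Dryopteryx | evidence) = 0.073508 / 0.11704 ≈ 0.628.

0.628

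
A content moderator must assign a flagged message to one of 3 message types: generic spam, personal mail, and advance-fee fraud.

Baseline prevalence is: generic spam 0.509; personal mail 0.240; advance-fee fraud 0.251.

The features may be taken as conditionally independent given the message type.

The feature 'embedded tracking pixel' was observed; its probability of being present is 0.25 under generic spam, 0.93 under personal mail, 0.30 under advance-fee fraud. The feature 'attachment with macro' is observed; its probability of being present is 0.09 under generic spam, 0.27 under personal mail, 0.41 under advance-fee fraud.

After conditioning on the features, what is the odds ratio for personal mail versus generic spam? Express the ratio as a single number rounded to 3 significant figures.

The normalizing constant cancels in an odds ratio, so compute prior × likelihood for the two hypotheses only:
  personal mail: 0.240 × 0.93 × 0.27 = 0.060264
  generic spam: 0.509 × 0.25 × 0.09 = 0.011452
Odds(personal mail : generic spam) = 0.060264 / 0.011452 ≈ 5.26.

5.26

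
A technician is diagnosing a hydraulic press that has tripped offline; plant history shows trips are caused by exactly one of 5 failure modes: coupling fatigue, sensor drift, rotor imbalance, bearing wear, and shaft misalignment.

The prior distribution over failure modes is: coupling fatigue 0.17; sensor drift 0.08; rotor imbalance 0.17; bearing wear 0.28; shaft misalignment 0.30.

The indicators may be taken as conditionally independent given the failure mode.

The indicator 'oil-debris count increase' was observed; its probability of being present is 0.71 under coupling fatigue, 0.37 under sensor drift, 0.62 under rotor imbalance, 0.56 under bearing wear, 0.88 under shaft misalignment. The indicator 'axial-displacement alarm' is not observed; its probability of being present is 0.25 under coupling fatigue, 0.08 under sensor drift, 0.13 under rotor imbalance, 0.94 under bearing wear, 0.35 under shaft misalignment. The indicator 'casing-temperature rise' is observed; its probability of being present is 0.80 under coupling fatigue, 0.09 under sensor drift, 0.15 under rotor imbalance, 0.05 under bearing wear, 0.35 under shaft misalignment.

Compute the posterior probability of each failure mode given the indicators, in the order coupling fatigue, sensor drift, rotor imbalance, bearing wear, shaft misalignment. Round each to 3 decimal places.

0.486, 0.016, 0.092, 0.003, 0.403

Multiply each prior by the joint likelihood of the indicator pattern (using 1 − P(present | H) for each absent indicator):
  coupling fatigue: 0.17 × 0.71 × (1 − 0.25) × 0.80 = 0.07242
  sensor drift: 0.08 × 0.37 × (1 − 0.08) × 0.09 = 0.0024509
  rotor imbalance: 0.17 × 0.62 × (1 − 0.13) × 0.15 = 0.013755
  bearing wear: 0.28 × 0.56 × (1 − 0.94) × 0.05 = 0.0004704
  shaft misalignment: 0.30 × 0.88 × (1 − 0.35) × 0.35 = 0.06006
Marginal likelihood of the evidence = 0.14916.
P(coupling fatigue | evidence) = 0.07242 / 0.14916 ≈ 0.486
P(sensor drift | evidence) = 0.0024509 / 0.14916 ≈ 0.016
P(rotor imbalance | evidence) = 0.013755 / 0.14916 ≈ 0.092
P(bearing wear | evidence) = 0.0004704 / 0.14916 ≈ 0.003
P(shaft misalignment | evidence) = 0.06006 / 0.14916 ≈ 0.403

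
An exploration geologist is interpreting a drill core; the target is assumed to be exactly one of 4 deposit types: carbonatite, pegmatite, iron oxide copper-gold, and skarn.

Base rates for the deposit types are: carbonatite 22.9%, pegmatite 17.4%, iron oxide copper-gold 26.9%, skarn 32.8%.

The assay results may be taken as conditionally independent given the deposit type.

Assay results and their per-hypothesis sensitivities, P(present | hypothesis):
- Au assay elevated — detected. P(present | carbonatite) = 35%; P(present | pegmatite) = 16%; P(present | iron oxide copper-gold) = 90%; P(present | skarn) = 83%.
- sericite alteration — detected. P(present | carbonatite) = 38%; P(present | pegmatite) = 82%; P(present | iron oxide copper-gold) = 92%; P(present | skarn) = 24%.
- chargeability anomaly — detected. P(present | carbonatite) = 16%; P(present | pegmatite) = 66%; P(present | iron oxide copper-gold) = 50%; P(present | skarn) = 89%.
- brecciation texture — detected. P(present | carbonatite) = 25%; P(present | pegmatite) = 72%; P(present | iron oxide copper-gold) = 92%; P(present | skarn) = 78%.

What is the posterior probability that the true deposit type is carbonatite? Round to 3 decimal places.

0.008

Multiply each prior by the joint likelihood of the assay result pattern:
  carbonatite: 0.229 × 0.35 × 0.38 × 0.16 × 0.25 = 0.0012183
  pegmatite: 0.174 × 0.16 × 0.82 × 0.66 × 0.72 = 0.010848
  iron oxide copper-gold: 0.269 × 0.90 × 0.92 × 0.50 × 0.92 = 0.10246
  skarn: 0.328 × 0.83 × 0.24 × 0.89 × 0.78 = 0.045357
The unnormalized weights sum to 0.15988.
P(carbonatite | evidence) = 0.0012183 / 0.15988 ≈ 0.008.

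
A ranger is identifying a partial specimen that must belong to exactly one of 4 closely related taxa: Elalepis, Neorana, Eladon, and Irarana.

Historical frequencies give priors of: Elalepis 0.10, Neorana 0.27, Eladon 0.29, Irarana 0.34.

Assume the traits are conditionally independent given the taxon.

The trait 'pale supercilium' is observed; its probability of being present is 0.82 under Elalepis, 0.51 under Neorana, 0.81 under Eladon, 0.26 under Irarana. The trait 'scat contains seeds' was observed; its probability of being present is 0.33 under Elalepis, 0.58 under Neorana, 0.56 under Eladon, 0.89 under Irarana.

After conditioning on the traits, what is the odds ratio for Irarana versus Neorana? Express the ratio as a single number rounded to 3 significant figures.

The normalizing constant cancels in an odds ratio, so compute prior × likelihood for the two hypotheses only:
  Irarana: 0.34 × 0.26 × 0.89 = 0.078676
  Neorana: 0.27 × 0.51 × 0.58 = 0.079866
Odds(Irarana : Neorana) = 0.078676 / 0.079866 ≈ 0.985.

0.985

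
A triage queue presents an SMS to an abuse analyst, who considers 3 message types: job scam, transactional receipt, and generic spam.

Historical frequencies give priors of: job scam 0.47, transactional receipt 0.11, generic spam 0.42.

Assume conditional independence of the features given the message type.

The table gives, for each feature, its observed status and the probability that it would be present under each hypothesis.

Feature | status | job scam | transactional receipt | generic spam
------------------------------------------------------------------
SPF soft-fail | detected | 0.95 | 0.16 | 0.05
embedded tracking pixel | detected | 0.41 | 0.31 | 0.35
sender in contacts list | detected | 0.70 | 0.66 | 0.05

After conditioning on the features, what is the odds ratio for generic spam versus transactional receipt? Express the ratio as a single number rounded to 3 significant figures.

0.102

Unnormalized posterior weight (prior times the feature likelihoods) for each of the two hypotheses:
  generic spam: 0.42 × 0.05 × 0.35 × 0.05 = 0.0003675
  transactional receipt: 0.11 × 0.16 × 0.31 × 0.66 = 0.003601
Odds(generic spam : transactional receipt) = 0.0003675 / 0.003601 ≈ 0.102.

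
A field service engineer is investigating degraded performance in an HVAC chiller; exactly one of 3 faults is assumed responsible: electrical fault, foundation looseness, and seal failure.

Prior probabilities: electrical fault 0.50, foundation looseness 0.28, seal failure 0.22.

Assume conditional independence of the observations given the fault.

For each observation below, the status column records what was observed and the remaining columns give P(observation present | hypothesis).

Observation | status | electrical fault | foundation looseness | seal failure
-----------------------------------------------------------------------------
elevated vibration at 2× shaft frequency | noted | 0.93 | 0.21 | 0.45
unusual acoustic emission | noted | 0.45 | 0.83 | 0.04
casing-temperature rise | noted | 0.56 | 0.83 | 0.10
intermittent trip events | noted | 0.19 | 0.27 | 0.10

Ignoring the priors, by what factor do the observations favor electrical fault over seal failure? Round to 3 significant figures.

Take the product of per-observation likelihoods under each hypothesis, then divide.
  electrical fault: 0.93 × 0.45 × 0.56 × 0.19 = 0.044528
  seal failure: 0.45 × 0.04 × 0.10 × 0.10 = 0.00018
Bayes factor = 0.044528 / 0.00018 ≈ 247

247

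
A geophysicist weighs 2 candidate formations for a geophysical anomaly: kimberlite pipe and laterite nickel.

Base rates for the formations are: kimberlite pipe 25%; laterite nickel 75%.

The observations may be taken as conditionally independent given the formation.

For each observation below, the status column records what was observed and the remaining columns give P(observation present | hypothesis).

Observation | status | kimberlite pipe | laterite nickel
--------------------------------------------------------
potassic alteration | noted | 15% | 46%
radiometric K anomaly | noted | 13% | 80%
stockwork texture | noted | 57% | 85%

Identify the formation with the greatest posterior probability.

laterite nickel

For each hypothesis, the unnormalized posterior weight is prior × product of the observation likelihoods:
  kimberlite pipe: 0.25 × 0.15 × 0.13 × 0.57 = 0.0027787
  laterite nickel: 0.75 × 0.46 × 0.80 × 0.85 = 0.2346
Marginal likelihood of the evidence = 0.23738.
P(kimberlite pipe | evidence) ≈ 0.0027787 / 0.23738 ≈ 0.012
P(laterite nickel | evidence) ≈ 0.2346 / 0.23738 ≈ 0.988
The largest is 0.988, so laterite nickel is most probable.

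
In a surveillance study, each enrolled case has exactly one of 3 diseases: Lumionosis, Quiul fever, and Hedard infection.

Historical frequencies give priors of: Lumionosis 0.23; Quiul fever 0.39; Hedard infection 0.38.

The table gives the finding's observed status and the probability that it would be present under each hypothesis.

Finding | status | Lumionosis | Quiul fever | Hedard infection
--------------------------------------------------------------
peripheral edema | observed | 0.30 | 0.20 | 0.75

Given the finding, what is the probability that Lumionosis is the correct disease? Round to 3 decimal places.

0.160

Multiply each prior by the likelihood of the finding:
  Lumionosis: 0.23 × 0.30 = 0.069
  Quiul fever: 0.39 × 0.20 = 0.078
  Hedard infection: 0.38 × 0.75 = 0.285
Normalizing constant Z = 0.069 + 0.078 + 0.285 = 0.432.
P(Lumionosis | evidence) = 0.069 / 0.432 ≈ 0.160.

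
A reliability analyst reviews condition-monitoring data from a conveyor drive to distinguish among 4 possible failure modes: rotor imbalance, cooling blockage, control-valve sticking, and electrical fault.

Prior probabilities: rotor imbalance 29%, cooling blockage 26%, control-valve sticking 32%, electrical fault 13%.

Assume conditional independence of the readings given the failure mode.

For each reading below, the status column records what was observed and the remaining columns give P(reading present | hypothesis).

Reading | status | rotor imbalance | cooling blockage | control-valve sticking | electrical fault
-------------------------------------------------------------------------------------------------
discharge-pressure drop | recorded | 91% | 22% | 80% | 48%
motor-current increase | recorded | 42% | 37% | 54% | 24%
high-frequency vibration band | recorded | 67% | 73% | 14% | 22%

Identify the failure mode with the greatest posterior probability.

For each hypothesis, the unnormalized posterior weight is prior × product of the reading likelihoods:
  rotor imbalance: 0.29 × 0.91 × 0.42 × 0.67 = 0.074261
  cooling blockage: 0.26 × 0.22 × 0.37 × 0.73 = 0.01545
  control-valve sticking: 0.32 × 0.80 × 0.54 × 0.14 = 0.019354
  electrical fault: 0.13 × 0.48 × 0.24 × 0.22 = 0.0032947
Marginal likelihood of the evidence = 0.11236.
P(rotor imbalance | evidence) ≈ 0.074261 / 0.11236 ≈ 0.661
P(cooling blockage | evidence) ≈ 0.01545 / 0.11236 ≈ 0.138
P(control-valve sticking | evidence) ≈ 0.019354 / 0.11236 ≈ 0.172
P(electrical fault | evidence) ≈ 0.0032947 / 0.11236 ≈ 0.029
The largest is 0.661, so rotor imbalance is most probable.

rotor imbalance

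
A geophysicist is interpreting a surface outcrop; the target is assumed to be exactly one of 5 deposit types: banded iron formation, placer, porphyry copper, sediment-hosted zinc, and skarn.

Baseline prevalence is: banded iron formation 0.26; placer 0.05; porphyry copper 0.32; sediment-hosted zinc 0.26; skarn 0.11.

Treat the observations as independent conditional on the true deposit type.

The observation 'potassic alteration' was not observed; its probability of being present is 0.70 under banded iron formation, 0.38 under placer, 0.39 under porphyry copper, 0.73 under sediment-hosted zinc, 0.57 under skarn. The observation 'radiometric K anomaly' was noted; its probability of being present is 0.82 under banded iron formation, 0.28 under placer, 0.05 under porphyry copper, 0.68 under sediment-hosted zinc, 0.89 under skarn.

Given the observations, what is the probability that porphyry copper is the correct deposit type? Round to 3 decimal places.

For each hypothesis, the unnormalized posterior weight is prior × product of the observation likelihoods (using 1 − P(present | H) for each absent observation):
  banded iron formation: 0.26 × (1 − 0.70) × 0.82 = 0.06396
  placer: 0.05 × (1 − 0.38) × 0.28 = 0.00868
  porphyry copper: 0.32 × (1 − 0.39) × 0.05 = 0.00976
  sediment-hosted zinc: 0.26 × (1 − 0.73) × 0.68 = 0.047736
  skarn: 0.11 × (1 − 0.57) × 0.89 = 0.042097
Marginal likelihood of the evidence = 0.17223.
P(porphyry copper | evidence) = 0.00976 / 0.17223 ≈ 0.057.

0.057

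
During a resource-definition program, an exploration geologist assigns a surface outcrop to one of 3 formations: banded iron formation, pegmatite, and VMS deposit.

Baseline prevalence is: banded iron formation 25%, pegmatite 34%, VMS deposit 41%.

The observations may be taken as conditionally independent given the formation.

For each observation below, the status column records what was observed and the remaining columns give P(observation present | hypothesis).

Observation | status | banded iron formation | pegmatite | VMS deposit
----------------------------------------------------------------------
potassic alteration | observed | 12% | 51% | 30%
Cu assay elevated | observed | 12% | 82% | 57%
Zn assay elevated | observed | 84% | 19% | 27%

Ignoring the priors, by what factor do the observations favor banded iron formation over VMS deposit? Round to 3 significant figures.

Joint likelihood of the evidence pattern under each hypothesis:
  banded iron formation: 0.12 × 0.12 × 0.84 = 0.012096
  VMS deposit: 0.30 × 0.57 × 0.27 = 0.04617
Bayes factor = 0.012096 / 0.04617 ≈ 0.262

0.262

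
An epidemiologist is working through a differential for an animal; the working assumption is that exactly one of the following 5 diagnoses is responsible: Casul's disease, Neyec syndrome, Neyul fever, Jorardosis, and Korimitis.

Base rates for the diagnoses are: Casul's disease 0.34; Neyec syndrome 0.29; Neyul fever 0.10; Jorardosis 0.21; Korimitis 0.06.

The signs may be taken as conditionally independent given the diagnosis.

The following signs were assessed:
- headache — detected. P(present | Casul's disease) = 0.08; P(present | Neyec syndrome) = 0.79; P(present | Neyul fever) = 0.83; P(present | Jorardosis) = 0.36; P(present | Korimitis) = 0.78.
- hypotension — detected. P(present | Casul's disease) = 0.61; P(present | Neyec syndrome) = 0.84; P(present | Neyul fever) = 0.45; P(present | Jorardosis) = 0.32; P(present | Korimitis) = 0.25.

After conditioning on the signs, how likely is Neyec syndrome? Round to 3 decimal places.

0.682

For each hypothesis, the unnormalized posterior weight is prior × product of the sign likelihoods:
  Casul's disease: 0.34 × 0.08 × 0.61 = 0.016592
  Neyec syndrome: 0.29 × 0.79 × 0.84 = 0.19244
  Neyul fever: 0.10 × 0.83 × 0.45 = 0.03735
  Jorardosis: 0.21 × 0.36 × 0.32 = 0.024192
  Korimitis: 0.06 × 0.78 × 0.25 = 0.0117
Marginal likelihood of the evidence = 0.28228.
P(Neyec syndrome | evidence) = 0.19244 / 0.28228 ≈ 0.682.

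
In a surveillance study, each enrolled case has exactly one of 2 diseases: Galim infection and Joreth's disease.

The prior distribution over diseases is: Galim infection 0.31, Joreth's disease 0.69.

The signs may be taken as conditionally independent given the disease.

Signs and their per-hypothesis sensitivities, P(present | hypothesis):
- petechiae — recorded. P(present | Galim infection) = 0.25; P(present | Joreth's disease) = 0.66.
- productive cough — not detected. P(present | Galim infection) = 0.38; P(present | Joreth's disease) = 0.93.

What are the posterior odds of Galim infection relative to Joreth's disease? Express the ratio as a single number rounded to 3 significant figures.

1.51

Unnormalized posterior weight (prior times the sign likelihoods) for each of the two hypotheses (using 1 − P(present | H) for each absent sign):
  Galim infection: 0.31 × 0.25 × (1 − 0.38) = 0.04805
  Joreth's disease: 0.69 × 0.66 × (1 − 0.93) = 0.031878
Posterior odds = 0.04805 / 0.031878 ≈ 1.51.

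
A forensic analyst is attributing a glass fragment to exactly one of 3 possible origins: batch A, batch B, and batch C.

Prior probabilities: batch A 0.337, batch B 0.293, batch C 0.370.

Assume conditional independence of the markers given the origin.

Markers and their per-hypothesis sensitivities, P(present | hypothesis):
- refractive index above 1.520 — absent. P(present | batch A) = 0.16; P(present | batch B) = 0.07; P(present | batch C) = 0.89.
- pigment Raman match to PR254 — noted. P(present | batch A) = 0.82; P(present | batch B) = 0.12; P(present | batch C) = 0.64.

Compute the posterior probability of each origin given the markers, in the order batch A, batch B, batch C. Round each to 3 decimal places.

By Bayes' rule with conditional independence, the unnormalized weight for each hypothesis is prior × ∏ likelihoods (using 1 − P(present | H) for each absent marker):
  batch A: 0.337 × (1 − 0.16) × 0.82 = 0.23213
  batch B: 0.293 × (1 − 0.07) × 0.12 = 0.032699
  batch C: 0.370 × (1 − 0.89) × 0.64 = 0.026048
Normalizing constant Z = 0.23213 + 0.032699 + 0.026048 = 0.29087.
P(batch A | evidence) = 0.23213 / 0.29087 ≈ 0.798
P(batch B | evidence) = 0.032699 / 0.29087 ≈ 0.112
P(batch C | evidence) = 0.026048 / 0.29087 ≈ 0.090

0.798, 0.112, 0.090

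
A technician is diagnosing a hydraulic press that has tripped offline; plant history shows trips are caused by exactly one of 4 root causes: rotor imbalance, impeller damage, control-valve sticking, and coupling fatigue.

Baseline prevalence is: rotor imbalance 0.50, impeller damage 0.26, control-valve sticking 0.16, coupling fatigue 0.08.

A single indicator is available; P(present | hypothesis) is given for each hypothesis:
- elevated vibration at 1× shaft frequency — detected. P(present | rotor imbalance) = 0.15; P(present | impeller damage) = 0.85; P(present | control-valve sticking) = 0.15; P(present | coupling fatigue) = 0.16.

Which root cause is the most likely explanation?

Multiply each prior by the likelihood of the indicator:
  rotor imbalance: 0.50 × 0.15 = 0.075
  impeller damage: 0.26 × 0.85 = 0.221
  control-valve sticking: 0.16 × 0.15 = 0.024
  coupling fatigue: 0.08 × 0.16 = 0.0128
The unnormalized weights sum to 0.3328.
P(rotor imbalance | evidence) ≈ 0.075 / 0.3328 ≈ 0.225
P(impeller damage | evidence) ≈ 0.221 / 0.3328 ≈ 0.664
P(control-valve sticking | evidence) ≈ 0.024 / 0.3328 ≈ 0.072
P(coupling fatigue | evidence) ≈ 0.0128 / 0.3328 ≈ 0.038
The largest is 0.664, so impeller damage is most probable.

impeller damage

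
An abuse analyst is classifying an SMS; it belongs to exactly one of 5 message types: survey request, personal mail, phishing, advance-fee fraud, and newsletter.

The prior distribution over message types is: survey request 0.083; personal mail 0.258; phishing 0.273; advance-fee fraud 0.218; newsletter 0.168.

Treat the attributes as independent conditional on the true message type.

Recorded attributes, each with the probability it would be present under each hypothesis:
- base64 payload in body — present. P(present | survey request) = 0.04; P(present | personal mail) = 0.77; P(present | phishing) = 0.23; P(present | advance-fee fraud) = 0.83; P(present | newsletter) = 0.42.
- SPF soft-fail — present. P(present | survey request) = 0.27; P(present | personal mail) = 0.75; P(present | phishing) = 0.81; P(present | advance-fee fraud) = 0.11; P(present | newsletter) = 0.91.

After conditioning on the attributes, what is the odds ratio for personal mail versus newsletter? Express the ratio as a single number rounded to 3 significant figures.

Unnormalized posterior weight (prior times the attribute likelihoods) for each of the two hypotheses:
  personal mail: 0.258 × 0.77 × 0.75 = 0.14899
  newsletter: 0.168 × 0.42 × 0.91 = 0.06421
Odds(personal mail : newsletter) = 0.14899 / 0.06421 ≈ 2.32.

2.32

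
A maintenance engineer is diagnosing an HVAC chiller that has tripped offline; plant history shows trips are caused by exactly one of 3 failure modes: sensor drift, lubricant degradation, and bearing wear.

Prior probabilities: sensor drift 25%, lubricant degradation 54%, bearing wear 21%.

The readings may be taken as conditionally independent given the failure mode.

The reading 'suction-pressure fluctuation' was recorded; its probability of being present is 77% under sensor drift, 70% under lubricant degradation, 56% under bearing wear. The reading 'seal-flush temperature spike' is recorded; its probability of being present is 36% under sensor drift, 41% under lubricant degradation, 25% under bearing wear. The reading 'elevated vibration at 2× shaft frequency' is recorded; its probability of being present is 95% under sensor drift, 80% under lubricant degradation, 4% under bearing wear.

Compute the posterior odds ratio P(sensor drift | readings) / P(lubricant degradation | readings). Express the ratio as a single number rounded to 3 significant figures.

Unnormalized posterior weight (prior times the reading likelihoods) for each of the two hypotheses:
  sensor drift: 0.25 × 0.77 × 0.36 × 0.95 = 0.065835
  lubricant degradation: 0.54 × 0.70 × 0.41 × 0.80 = 0.12398
Posterior odds = 0.065835 / 0.12398 ≈ 0.531.

0.531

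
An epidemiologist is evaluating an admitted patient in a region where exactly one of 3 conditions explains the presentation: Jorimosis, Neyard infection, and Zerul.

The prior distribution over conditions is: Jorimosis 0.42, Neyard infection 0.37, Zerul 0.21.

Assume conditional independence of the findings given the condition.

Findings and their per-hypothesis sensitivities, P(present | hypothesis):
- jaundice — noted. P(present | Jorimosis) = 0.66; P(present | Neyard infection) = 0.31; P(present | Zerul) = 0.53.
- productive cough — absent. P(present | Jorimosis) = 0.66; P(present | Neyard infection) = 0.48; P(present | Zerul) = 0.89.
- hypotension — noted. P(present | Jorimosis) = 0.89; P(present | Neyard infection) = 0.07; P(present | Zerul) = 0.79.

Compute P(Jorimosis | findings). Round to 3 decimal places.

0.858

Multiply each prior by the joint likelihood of the evidence pattern (using 1 − P(present | H) for each absent finding):
  Jorimosis: 0.42 × 0.66 × (1 − 0.66) × 0.89 = 0.083881
  Neyard infection: 0.37 × 0.31 × (1 − 0.48) × 0.07 = 0.0041751
  Zerul: 0.21 × 0.53 × (1 − 0.89) × 0.79 = 0.009672
The unnormalized weights sum to 0.097728.
P(Jorimosis | evidence) = 0.083881 / 0.097728 ≈ 0.858.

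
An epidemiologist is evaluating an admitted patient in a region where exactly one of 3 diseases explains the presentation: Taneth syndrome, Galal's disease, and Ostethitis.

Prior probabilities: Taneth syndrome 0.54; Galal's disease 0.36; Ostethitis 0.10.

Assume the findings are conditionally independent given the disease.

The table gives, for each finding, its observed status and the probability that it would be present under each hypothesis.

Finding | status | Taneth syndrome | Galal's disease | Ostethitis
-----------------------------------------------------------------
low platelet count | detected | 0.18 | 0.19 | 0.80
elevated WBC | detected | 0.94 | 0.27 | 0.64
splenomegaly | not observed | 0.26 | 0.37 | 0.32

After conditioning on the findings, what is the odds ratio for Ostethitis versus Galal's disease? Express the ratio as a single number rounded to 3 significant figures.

Unnormalized posterior weight (prior times the finding likelihoods) for each of the two hypotheses (using 1 − P(present | H) for each absent finding):
  Ostethitis: 0.10 × 0.80 × 0.64 × (1 − 0.32) = 0.034816
  Galal's disease: 0.36 × 0.19 × 0.27 × (1 − 0.37) = 0.011635
Odds(Ostethitis : Galal's disease) = 0.034816 / 0.011635 ≈ 2.99.

2.99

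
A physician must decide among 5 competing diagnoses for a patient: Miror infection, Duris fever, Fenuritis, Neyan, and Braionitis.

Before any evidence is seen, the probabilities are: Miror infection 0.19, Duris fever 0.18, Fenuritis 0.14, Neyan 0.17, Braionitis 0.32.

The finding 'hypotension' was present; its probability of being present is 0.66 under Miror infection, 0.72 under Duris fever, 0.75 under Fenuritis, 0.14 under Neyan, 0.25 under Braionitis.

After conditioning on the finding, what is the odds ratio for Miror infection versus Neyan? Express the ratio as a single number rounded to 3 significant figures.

5.27

Unnormalized posterior weight (prior times the finding likelihood) for each of the two hypotheses:
  Miror infection: 0.19 × 0.66 = 0.1254
  Neyan: 0.17 × 0.14 = 0.0238
Posterior odds = 0.1254 / 0.0238 ≈ 5.27.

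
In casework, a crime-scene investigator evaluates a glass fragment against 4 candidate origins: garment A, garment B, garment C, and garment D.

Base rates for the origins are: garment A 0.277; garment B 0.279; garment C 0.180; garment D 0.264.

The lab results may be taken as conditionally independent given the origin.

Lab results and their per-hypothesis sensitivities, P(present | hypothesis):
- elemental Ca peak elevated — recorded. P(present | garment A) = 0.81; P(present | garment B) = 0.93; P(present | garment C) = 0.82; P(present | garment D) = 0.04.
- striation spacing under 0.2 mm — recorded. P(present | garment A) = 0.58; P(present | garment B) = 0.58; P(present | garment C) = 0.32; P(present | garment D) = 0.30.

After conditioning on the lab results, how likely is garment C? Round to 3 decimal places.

0.143

Multiply each prior by the joint likelihood of the lab result pattern:
  garment A: 0.277 × 0.81 × 0.58 = 0.13013
  garment B: 0.279 × 0.93 × 0.58 = 0.15049
  garment C: 0.180 × 0.82 × 0.32 = 0.047232
  garment D: 0.264 × 0.04 × 0.30 = 0.003168
Normalizing constant Z = 0.13013 + 0.15049 + 0.047232 + 0.003168 = 0.33103.
P(garment C | evidence) = 0.047232 / 0.33103 ≈ 0.143.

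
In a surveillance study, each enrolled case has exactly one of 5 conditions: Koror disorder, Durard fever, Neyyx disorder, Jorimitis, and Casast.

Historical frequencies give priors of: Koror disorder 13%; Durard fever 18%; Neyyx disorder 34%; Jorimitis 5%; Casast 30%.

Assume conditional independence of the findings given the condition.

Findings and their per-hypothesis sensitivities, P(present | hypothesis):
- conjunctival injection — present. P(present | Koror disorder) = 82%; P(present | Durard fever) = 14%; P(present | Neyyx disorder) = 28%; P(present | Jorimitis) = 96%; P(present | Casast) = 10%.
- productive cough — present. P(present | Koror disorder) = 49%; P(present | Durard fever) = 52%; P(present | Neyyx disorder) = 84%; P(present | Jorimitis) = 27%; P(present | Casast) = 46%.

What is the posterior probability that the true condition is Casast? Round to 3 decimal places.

By Bayes' rule with conditional independence, the unnormalized weight for each hypothesis is prior × ∏ likelihoods:
  Koror disorder: 0.13 × 0.82 × 0.49 = 0.052234
  Durard fever: 0.18 × 0.14 × 0.52 = 0.013104
  Neyyx disorder: 0.34 × 0.28 × 0.84 = 0.079968
  Jorimitis: 0.05 × 0.96 × 0.27 = 0.01296
  Casast: 0.30 × 0.10 × 0.46 = 0.0138
Marginal likelihood of the evidence = 0.17207.
P(Casast | evidence) = 0.0138 / 0.17207 ≈ 0.080.

0.080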